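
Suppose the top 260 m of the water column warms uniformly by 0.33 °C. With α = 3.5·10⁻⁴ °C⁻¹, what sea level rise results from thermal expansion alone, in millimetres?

30.0 mm

Δh = αΔT·H = 3.5×10⁻⁴ × 0.33 × 260 = 0.03003 m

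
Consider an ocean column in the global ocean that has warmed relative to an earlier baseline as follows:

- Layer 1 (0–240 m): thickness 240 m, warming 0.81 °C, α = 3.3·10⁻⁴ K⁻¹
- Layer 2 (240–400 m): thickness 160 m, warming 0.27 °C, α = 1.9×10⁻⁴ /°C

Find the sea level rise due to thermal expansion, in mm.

72.4 mm

240 × 0.81 × 3.3×10⁻⁴ = 0.064152 m
240–400 m: 1.9×10⁻⁴ × 0.27 × 160 = 0.008208 m
Δh = 0.064152 + 0.008208 = 0.07236 m ≈ 72.4 mm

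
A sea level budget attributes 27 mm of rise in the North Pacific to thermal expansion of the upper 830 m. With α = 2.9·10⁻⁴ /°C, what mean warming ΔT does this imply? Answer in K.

ΔT = Δh/(αH) = 0.027 / (2.9×10⁻⁴ × 830) ≈ 0.1122 K

about 0.11 K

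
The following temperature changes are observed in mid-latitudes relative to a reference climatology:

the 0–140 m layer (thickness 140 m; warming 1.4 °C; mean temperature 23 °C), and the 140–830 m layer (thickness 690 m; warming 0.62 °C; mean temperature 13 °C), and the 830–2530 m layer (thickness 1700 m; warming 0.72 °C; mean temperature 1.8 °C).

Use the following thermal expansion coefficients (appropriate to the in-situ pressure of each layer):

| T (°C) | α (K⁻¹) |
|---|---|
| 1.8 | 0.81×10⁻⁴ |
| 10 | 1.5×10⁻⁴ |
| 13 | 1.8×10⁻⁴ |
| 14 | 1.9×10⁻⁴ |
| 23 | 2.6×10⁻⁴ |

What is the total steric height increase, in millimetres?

Layer 1 at 23 °C → α = 2.6×10⁻⁴ K⁻¹
Layer 2 at 13 °C → α = 1.8×10⁻⁴ K⁻¹
Layer 3 at 1.8 °C → α = 0.81×10⁻⁴ K⁻¹
Layer 1: 1.4 × 2.6×10⁻⁴ × 140 = 0.05096 m
1.8×10⁻⁴ × 690 × 0.62 = 0.077004 m
0.72 × 1700 × 0.81×10⁻⁴ = 0.099144 m
Δh = 0.05096 + 0.077004 + 0.099144 = 0.227108 m

Δh = 227 mm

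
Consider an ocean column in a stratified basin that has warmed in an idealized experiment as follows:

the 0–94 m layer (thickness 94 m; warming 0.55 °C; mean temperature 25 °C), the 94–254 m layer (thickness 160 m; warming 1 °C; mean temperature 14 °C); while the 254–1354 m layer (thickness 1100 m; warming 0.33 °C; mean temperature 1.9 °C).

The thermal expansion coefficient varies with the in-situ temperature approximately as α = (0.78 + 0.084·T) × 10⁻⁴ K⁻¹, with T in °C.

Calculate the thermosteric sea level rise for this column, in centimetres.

about 8.03 cm

Layer 1: α = (0.78 + 0.084×25)×10⁻⁴ = 2.88×10⁻⁴ K⁻¹
Layer 2: α = (0.78 + 0.084×14)×10⁻⁴ = 1.956×10⁻⁴ K⁻¹
Layer 3: α = (0.78 + 0.084×1.9)×10⁻⁴ = 0.9396×10⁻⁴ K⁻¹
Layer 1: 0.55 × 94 × 2.88×10⁻⁴ = 0.0148896 m
Layer 2: 1.956×10⁻⁴ × 160 × 1 = 0.031296 m
Layer 3: 0.33 × 0.9396×10⁻⁴ × 1100 = 0.03410748 m
Δh = 0.0148896 + 0.031296 + 0.03410748 = 0.08029308 m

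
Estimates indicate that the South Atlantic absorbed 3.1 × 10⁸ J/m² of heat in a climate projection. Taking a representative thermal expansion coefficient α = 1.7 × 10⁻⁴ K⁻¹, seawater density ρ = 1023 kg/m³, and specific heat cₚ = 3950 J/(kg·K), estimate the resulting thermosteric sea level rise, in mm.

13.0 mm

Δh = αQ/(ρcₚ) = 1.7×10⁻⁴ × 3.1×10⁸ / (1023 × 3950) ≈ 0.013042 m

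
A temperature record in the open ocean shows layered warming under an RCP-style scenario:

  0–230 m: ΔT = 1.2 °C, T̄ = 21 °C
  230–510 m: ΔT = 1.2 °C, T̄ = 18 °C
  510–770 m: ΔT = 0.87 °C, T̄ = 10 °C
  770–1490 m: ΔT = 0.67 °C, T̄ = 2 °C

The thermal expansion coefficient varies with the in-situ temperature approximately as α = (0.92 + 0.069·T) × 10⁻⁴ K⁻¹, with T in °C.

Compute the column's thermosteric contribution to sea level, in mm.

Layer 1: α = (0.92 + 0.069×21)×10⁻⁴ = 2.369×10⁻⁴ K⁻¹
Layer 2: α = (0.92 + 0.069×18)×10⁻⁴ = 2.162×10⁻⁴ K⁻¹
Layer 3: α = (0.92 + 0.069×10)×10⁻⁴ = 1.61×10⁻⁴ K⁻¹
Layer 4: α = (0.92 + 0.069×2)×10⁻⁴ = 1.058×10⁻⁴ K⁻¹
0–230 m: 230 × 1.2 × 2.369×10⁻⁴ = 0.0653844 m
230–510 m: 280 × 2.162×10⁻⁴ × 1.2 = 0.0726432 m
510–770 m: 1.61×10⁻⁴ × 0.87 × 260 = 0.0364182 m
0.67 × 1.058×10⁻⁴ × 720 = 0.05103792 m
Δh = 0.0653844 + 0.0726432 + 0.0364182 + 0.05103792 = 0.22548372 m

Δh ≈ 230 mm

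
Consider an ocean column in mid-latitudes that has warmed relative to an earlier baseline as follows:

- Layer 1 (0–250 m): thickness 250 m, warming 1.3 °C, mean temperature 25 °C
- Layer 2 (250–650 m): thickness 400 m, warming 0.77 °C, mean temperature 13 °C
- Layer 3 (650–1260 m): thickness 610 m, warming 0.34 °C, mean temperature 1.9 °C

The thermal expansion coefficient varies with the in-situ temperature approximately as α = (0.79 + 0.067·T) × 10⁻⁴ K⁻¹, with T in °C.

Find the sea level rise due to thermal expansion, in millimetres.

Layer 1: α = (0.79 + 0.067×25)×10⁻⁴ = 2.465×10⁻⁴ K⁻¹
Layer 2: α = (0.79 + 0.067×13)×10⁻⁴ = 1.661×10⁻⁴ K⁻¹
Layer 3: α = (0.79 + 0.067×1.9)×10⁻⁴ = 0.9173×10⁻⁴ K⁻¹
250 × 2.465×10⁻⁴ × 1.3 = 0.0801125 m
Layer 2: 400 × 1.661×10⁻⁴ × 0.77 = 0.0511588 m
0.34 × 610 × 0.9173×10⁻⁴ = 0.019024802 m
Δh = 0.0801125 + 0.0511588 + 0.019024802 = 0.150296102 m

150 mm of thermosteric rise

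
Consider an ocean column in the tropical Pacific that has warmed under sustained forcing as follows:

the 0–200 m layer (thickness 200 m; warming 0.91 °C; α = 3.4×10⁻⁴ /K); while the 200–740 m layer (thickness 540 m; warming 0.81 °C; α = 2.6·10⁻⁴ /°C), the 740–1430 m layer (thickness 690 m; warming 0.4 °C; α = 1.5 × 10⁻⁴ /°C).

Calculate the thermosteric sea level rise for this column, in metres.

Δh = 0.217 m

Layer 1: 3.4×10⁻⁴ × 200 × 0.91 = 0.06188 m
Layer 2: 0.81 × 540 × 2.6×10⁻⁴ = 0.113724 m
Layer 3: 1.5×10⁻⁴ × 0.4 × 690 = 0.04140 m
Δh = 0.06188 + 0.113724 + 0.04140 = 0.217004 m ≈ 0.217 m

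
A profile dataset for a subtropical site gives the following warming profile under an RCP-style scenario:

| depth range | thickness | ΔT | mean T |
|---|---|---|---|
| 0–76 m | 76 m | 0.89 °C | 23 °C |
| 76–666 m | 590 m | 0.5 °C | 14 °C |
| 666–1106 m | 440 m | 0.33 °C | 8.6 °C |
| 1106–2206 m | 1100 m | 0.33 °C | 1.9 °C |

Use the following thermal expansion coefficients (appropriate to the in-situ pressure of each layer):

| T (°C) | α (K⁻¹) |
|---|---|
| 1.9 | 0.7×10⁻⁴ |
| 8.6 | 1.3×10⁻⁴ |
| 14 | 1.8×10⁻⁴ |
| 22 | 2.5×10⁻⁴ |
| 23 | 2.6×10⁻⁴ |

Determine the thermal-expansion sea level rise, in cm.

Layer 1 at 23 °C → α = 2.6×10⁻⁴ K⁻¹
Layer 2 at 14 °C → α = 1.8×10⁻⁴ K⁻¹
Layer 3 at 8.6 °C → α = 1.3×10⁻⁴ K⁻¹
Layer 4 at 1.9 °C → α = 0.7×10⁻⁴ K⁻¹
0.89 × 2.6×10⁻⁴ × 76 = 0.0175864 m
Layer 2: 0.5 × 1.8×10⁻⁴ × 590 = 0.05310 m
Layer 3: 1.3×10⁻⁴ × 440 × 0.33 = 0.018876 m
1106–2206 m: 0.7×10⁻⁴ × 0.33 × 1100 = 0.02541 m
Δh = 0.0175864 + 0.05310 + 0.018876 + 0.02541 = 0.1149724 m ≈ 11.5 cm

Δh = 11.5 cm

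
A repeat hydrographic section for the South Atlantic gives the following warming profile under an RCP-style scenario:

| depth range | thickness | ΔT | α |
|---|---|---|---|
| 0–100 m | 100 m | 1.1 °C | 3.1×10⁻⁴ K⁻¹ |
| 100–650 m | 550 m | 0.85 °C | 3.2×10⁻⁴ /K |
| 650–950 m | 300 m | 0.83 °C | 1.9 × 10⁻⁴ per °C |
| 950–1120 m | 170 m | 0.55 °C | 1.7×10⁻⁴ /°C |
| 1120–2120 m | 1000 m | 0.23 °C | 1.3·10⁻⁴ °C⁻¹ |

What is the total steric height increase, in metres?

Δh = 0.28 m

Layer 1: 1.1 × 100 × 3.1×10⁻⁴ = 0.03410 m
0.85 × 550 × 3.2×10⁻⁴ = 0.14960 m
650–950 m: 300 × 0.83 × 1.9×10⁻⁴ = 0.04731 m
0.55 × 170 × 1.7×10⁻⁴ = 0.015895 m
Layer 5: 1.3×10⁻⁴ × 0.23 × 1000 = 0.02990 m
Δh = 0.03410 + 0.14960 + 0.04731 + 0.015895 + 0.02990 = 0.276805 m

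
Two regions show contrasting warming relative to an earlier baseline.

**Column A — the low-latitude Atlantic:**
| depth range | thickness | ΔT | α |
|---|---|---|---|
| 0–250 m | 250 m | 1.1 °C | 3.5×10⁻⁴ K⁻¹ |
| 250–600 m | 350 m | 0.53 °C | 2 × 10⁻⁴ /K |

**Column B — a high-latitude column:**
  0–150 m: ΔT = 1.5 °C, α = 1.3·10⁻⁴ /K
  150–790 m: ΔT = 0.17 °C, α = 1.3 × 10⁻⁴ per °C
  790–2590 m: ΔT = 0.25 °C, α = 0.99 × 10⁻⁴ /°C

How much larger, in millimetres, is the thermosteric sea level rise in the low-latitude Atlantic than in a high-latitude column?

A 0–250 m: 3.5×10⁻⁴ × 1.1 × 250 = 0.09625 m
A 250–600 m: 2×10⁻⁴ × 0.53 × 350 = 0.03710 m
A total: 0.13335 m
B 0–150 m: 150 × 1.5 × 1.3×10⁻⁴ = 0.02925 m
B 150–790 m: 1.3×10⁻⁴ × 640 × 0.17 = 0.014144 m
B 0.25 × 1800 × 0.99×10⁻⁴ = 0.04455 m
B total: 0.087944 m
Difference: 0.13335 − 0.087944 = 0.045406 m

45.4 mm larger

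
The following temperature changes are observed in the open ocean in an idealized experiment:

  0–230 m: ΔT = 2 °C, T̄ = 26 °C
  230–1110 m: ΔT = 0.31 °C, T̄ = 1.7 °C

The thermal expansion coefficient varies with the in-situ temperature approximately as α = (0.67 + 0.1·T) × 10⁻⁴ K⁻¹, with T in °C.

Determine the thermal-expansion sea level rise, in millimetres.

Δh = 173 mm

Layer 1: α = (0.67 + 0.1×26)×10⁻⁴ = 3.27×10⁻⁴ K⁻¹
Layer 2: α = (0.67 + 0.1×1.7)×10⁻⁴ = 0.84×10⁻⁴ K⁻¹
0–230 m: 230 × 3.27×10⁻⁴ × 2 = 0.15042 m
880 × 0.84×10⁻⁴ × 0.31 = 0.0229152 m
Δh = 0.15042 + 0.0229152 = 0.1733352 m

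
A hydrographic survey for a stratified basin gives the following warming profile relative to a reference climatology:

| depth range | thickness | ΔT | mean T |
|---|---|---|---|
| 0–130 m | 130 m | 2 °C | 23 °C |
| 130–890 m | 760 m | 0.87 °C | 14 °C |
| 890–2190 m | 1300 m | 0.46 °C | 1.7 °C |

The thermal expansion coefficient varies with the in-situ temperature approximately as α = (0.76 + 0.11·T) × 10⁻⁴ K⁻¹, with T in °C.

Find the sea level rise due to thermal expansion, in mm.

Δh ≈ 294 mm

Layer 1: α = (0.76 + 0.11×23)×10⁻⁴ = 3.29×10⁻⁴ K⁻¹
Layer 2: α = (0.76 + 0.11×14)×10⁻⁴ = 2.3×10⁻⁴ K⁻¹
Layer 3: α = (0.76 + 0.11×1.7)×10⁻⁴ = 0.947×10⁻⁴ K⁻¹
0–130 m: 2 × 130 × 3.29×10⁻⁴ = 0.08554 m
Layer 2: 2.3×10⁻⁴ × 760 × 0.87 = 0.152076 m
Layer 3: 1300 × 0.947×10⁻⁴ × 0.46 = 0.0566306 m
Δh = 0.08554 + 0.152076 + 0.0566306 = 0.2942466 m ≈ 294 mm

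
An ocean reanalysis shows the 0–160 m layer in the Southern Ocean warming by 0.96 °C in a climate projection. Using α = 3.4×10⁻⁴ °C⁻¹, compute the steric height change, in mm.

Δh = αΔT·H = 3.4×10⁻⁴ × 0.96 × 160 = 0.052224 m

Δh ≈ 52 mm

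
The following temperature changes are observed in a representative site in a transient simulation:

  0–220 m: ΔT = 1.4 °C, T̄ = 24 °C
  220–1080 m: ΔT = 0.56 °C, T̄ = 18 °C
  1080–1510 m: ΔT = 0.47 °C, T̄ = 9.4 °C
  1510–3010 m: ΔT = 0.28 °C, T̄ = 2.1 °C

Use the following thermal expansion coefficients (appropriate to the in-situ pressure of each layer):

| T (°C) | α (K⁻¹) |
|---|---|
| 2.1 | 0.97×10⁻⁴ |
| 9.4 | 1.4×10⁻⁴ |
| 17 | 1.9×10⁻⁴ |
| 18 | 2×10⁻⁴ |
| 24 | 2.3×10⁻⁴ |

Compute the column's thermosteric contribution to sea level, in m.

Layer 1 at 24 °C → α = 2.3×10⁻⁴ K⁻¹
Layer 2 at 18 °C → α = 2×10⁻⁴ K⁻¹
Layer 3 at 9.4 °C → α = 1.4×10⁻⁴ K⁻¹
Layer 4 at 2.1 °C → α = 0.97×10⁻⁴ K⁻¹
0–220 m: 2.3×10⁻⁴ × 1.4 × 220 = 0.07084 m
220–1080 m: 860 × 2×10⁻⁴ × 0.56 = 0.09632 m
Layer 3: 0.47 × 1.4×10⁻⁴ × 430 = 0.028294 m
1510–3010 m: 0.28 × 1500 × 0.97×10⁻⁴ = 0.04074 m
Δh = 0.07084 + 0.09632 + 0.028294 + 0.04074 = 0.236194 m

Δh ≈ 0.236 m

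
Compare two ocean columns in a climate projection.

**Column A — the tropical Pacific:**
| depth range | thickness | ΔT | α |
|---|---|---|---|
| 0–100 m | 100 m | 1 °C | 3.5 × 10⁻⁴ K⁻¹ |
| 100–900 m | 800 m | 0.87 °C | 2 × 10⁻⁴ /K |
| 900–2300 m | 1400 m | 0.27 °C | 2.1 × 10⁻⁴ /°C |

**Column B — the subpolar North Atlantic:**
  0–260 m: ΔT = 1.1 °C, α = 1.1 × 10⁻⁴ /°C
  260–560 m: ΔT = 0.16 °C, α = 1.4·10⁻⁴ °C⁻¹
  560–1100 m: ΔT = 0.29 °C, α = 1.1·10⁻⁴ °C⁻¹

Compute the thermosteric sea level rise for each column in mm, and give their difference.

A 0–100 m: 100 × 3.5×10⁻⁴ × 1 = 0.03500 m
A Layer 2: 0.87 × 2×10⁻⁴ × 800 = 0.13920 m
A 900–2300 m: 1400 × 2.1×10⁻⁴ × 0.27 = 0.07938 m
A total: 0.25358 m
B Layer 1: 1.1×10⁻⁴ × 260 × 1.1 = 0.03146 m
B 260–560 m: 0.16 × 300 × 1.4×10⁻⁴ = 0.00672 m
B Layer 3: 540 × 1.1×10⁻⁴ × 0.29 = 0.017226 m
B total: 0.055406 m
Difference: 0.25358 − 0.055406 = 0.198174 m

A: 250 mm; B: 55 mm; difference 200 mm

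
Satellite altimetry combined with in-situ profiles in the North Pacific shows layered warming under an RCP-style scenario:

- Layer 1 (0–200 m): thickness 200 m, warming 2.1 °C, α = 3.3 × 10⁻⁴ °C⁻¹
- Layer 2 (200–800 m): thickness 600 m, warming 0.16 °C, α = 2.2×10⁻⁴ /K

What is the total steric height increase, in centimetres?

0–200 m: 200 × 3.3×10⁻⁴ × 2.1 = 0.13860 m
600 × 0.16 × 2.2×10⁻⁴ = 0.02112 m
Δh = 0.13860 + 0.02112 = 0.15972 m

Δh ≈ 16.0 cm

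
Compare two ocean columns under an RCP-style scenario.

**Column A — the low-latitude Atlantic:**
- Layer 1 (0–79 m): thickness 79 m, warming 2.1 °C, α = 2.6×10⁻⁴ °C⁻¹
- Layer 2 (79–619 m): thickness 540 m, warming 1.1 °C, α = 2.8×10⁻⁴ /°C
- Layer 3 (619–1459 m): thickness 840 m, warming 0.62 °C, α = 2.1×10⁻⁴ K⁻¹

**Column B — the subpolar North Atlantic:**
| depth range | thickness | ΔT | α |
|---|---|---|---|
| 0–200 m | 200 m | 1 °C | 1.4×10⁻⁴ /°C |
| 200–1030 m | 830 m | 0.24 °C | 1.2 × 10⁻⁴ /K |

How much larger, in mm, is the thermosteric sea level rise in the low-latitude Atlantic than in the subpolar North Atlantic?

A 2.6×10⁻⁴ × 2.1 × 79 = 0.043134 m
A 79–619 m: 540 × 2.8×10⁻⁴ × 1.1 = 0.16632 m
A Layer 3: 840 × 2.1×10⁻⁴ × 0.62 = 0.109368 m
A total: 0.318822 m
B 200 × 1 × 1.4×10⁻⁴ = 0.02800 m
B Layer 2: 0.24 × 1.2×10⁻⁴ × 830 = 0.023904 m
B total: 0.051904 m
Difference: 0.318822 − 0.051904 = 0.266918 m

270 mm larger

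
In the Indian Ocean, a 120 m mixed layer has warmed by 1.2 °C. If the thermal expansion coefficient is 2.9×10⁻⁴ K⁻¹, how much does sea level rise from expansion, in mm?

Δh = 41.8 mm

Δh = αΔT·H = 2.9×10⁻⁴ × 1.2 × 120 = 0.04176 m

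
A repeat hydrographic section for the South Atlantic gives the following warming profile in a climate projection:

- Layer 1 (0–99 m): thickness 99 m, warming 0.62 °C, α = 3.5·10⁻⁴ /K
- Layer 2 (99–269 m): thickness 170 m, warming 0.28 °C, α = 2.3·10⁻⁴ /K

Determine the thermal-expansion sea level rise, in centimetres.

Layer 1: 0.62 × 3.5×10⁻⁴ × 99 = 0.021483 m
99–269 m: 170 × 0.28 × 2.3×10⁻⁴ = 0.010948 m
Δh = 0.021483 + 0.010948 = 0.032431 m

about 3.2 cm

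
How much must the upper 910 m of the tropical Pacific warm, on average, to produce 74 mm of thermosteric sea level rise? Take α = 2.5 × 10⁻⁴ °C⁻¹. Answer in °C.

about 0.33 °C

ΔT = Δh/(αH) = 0.074 / (2.5×10⁻⁴ × 910) ≈ 0.3253 °C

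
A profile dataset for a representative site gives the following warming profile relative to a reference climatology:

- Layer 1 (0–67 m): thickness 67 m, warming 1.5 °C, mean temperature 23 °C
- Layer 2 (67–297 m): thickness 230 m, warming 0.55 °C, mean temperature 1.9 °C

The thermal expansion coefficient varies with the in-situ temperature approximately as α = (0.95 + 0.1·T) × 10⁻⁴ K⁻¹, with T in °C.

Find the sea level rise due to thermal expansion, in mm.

Layer 1: α = (0.95 + 0.1×23)×10⁻⁴ = 3.25×10⁻⁴ K⁻¹
Layer 2: α = (0.95 + 0.1×1.9)×10⁻⁴ = 1.14×10⁻⁴ K⁻¹
3.25×10⁻⁴ × 1.5 × 67 = 0.0326625 m
67–297 m: 0.55 × 230 × 1.14×10⁻⁴ = 0.014421 m
Δh = 0.0326625 + 0.014421 = 0.0470835 m

47.1 mm of thermosteric rise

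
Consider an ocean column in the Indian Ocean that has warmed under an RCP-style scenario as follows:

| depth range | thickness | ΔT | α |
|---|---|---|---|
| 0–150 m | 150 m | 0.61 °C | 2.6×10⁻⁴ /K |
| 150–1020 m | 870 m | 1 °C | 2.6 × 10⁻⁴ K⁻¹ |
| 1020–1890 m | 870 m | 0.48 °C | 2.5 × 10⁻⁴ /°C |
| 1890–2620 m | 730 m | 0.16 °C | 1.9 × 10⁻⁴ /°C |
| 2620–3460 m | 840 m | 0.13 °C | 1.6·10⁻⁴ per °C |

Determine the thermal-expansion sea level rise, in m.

Layer 1: 150 × 2.6×10⁻⁴ × 0.61 = 0.02379 m
150–1020 m: 2.6×10⁻⁴ × 1 × 870 = 0.22620 m
1020–1890 m: 870 × 0.48 × 2.5×10⁻⁴ = 0.10440 m
Layer 4: 0.16 × 730 × 1.9×10⁻⁴ = 0.022192 m
Layer 5: 840 × 0.13 × 1.6×10⁻⁴ = 0.017472 m
Δh = 0.02379 + 0.22620 + 0.10440 + 0.022192 + 0.017472 = 0.394054 m

about 0.39 m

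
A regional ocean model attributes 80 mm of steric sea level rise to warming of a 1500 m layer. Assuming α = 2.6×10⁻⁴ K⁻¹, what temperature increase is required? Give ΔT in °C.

ΔT = Δh/(αH) = 0.08 / (2.6×10⁻⁴ × 1500) ≈ 0.2051 °C

about 0.205 °C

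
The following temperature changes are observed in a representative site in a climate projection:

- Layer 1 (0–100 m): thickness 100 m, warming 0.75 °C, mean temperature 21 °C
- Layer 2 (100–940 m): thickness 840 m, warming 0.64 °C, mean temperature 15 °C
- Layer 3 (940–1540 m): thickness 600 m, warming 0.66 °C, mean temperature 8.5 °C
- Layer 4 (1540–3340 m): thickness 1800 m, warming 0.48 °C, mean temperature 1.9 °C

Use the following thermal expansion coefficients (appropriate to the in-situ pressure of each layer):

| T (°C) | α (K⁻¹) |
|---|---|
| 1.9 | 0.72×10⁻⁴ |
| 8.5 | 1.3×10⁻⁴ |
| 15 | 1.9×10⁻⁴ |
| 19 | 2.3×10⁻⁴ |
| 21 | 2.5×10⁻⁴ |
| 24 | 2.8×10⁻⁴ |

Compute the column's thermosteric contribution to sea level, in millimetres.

235 mm

Layer 1 at 21 °C → α = 2.5×10⁻⁴ K⁻¹
Layer 2 at 15 °C → α = 1.9×10⁻⁴ K⁻¹
Layer 3 at 8.5 °C → α = 1.3×10⁻⁴ K⁻¹
Layer 4 at 1.9 °C → α = 0.72×10⁻⁴ K⁻¹
Layer 1: 0.75 × 100 × 2.5×10⁻⁴ = 0.01875 m
0.64 × 840 × 1.9×10⁻⁴ = 0.102144 m
940–1540 m: 1.3×10⁻⁴ × 600 × 0.66 = 0.05148 m
0.72×10⁻⁴ × 0.48 × 1800 = 0.062208 m
Δh = 0.01875 + 0.102144 + 0.05148 + 0.062208 = 0.234582 m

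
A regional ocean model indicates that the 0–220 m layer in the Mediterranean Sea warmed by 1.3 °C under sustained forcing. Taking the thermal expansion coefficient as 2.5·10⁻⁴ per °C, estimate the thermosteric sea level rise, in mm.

Δh = αΔT·H = 2.5×10⁻⁴ × 1.3 × 220 = 0.07150 m

Δh ≈ 71.5 mm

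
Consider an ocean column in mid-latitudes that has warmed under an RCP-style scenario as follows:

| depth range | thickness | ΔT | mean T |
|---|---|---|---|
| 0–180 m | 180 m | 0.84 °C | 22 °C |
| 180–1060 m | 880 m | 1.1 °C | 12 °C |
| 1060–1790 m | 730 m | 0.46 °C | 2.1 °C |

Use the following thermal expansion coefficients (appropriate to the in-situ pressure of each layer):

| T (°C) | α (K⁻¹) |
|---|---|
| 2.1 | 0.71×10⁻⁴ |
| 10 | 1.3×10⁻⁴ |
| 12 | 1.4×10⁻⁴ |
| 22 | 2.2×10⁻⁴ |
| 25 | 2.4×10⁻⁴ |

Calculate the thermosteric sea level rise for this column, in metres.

about 0.193 m

Layer 1 at 22 °C → α = 2.2×10⁻⁴ K⁻¹
Layer 2 at 12 °C → α = 1.4×10⁻⁴ K⁻¹
Layer 3 at 2.1 °C → α = 0.71×10⁻⁴ K⁻¹
Layer 1: 180 × 0.84 × 2.2×10⁻⁴ = 0.033264 m
180–1060 m: 1.4×10⁻⁴ × 880 × 1.1 = 0.13552 m
1060–1790 m: 0.46 × 0.71×10⁻⁴ × 730 = 0.0238418 m
Δh = 0.033264 + 0.13552 + 0.0238418 = 0.1926258 m ≈ 0.193 m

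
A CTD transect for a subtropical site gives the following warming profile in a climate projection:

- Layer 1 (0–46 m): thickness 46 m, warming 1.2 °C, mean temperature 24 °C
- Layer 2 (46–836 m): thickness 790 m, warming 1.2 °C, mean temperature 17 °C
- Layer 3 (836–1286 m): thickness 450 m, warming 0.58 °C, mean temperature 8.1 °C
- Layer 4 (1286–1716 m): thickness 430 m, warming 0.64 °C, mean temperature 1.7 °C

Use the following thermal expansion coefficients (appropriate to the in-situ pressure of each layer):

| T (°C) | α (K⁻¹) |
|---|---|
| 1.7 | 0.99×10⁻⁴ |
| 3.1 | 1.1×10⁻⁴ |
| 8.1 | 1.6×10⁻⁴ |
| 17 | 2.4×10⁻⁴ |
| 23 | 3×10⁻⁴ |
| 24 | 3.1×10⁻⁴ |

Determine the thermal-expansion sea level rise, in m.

Layer 1 at 24 °C → α = 3.1×10⁻⁴ K⁻¹
Layer 2 at 17 °C → α = 2.4×10⁻⁴ K⁻¹
Layer 3 at 8.1 °C → α = 1.6×10⁻⁴ K⁻¹
Layer 4 at 1.7 °C → α = 0.99×10⁻⁴ K⁻¹
46 × 1.2 × 3.1×10⁻⁴ = 0.017112 m
46–836 m: 790 × 1.2 × 2.4×10⁻⁴ = 0.22752 m
Layer 3: 1.6×10⁻⁴ × 450 × 0.58 = 0.04176 m
1286–1716 m: 430 × 0.99×10⁻⁴ × 0.64 = 0.0272448 m
Δh = 0.017112 + 0.22752 + 0.04176 + 0.0272448 = 0.3136368 m ≈ 0.31 m

0.31 m of thermosteric rise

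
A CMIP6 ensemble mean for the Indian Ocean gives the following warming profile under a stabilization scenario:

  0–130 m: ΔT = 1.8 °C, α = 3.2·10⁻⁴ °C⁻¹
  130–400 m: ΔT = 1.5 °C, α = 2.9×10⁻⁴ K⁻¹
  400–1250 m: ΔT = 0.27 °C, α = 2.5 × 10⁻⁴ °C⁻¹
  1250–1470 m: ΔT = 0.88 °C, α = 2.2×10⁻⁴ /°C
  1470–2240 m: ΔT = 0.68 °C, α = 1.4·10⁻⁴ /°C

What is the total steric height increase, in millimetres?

0–130 m: 130 × 1.8 × 3.2×10⁻⁴ = 0.07488 m
Layer 2: 1.5 × 2.9×10⁻⁴ × 270 = 0.11745 m
0.27 × 850 × 2.5×10⁻⁴ = 0.057375 m
1250–1470 m: 2.2×10⁻⁴ × 220 × 0.88 = 0.042592 m
1470–2240 m: 770 × 1.4×10⁻⁴ × 0.68 = 0.073304 m
Δh = 0.07488 + 0.11745 + 0.057375 + 0.042592 + 0.073304 = 0.365601 m

about 366 mm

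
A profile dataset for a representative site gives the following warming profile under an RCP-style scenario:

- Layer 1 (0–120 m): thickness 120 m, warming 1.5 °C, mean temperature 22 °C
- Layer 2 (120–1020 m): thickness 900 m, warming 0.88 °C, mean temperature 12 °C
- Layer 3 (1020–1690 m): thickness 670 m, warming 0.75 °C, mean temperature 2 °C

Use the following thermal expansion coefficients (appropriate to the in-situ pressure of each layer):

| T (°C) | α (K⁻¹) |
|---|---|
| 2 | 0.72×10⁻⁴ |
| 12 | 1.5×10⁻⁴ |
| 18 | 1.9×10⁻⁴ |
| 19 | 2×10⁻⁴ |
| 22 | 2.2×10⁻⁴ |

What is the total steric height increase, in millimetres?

Layer 1 at 22 °C → α = 2.2×10⁻⁴ K⁻¹
Layer 2 at 12 °C → α = 1.5×10⁻⁴ K⁻¹
Layer 3 at 2 °C → α = 0.72×10⁻⁴ K⁻¹
2.2×10⁻⁴ × 120 × 1.5 = 0.03960 m
0.88 × 1.5×10⁻⁴ × 900 = 0.11880 m
0.75 × 670 × 0.72×10⁻⁴ = 0.03618 m
Δh = 0.03960 + 0.11880 + 0.03618 = 0.19458 m ≈ 195 mm

Δh ≈ 195 mm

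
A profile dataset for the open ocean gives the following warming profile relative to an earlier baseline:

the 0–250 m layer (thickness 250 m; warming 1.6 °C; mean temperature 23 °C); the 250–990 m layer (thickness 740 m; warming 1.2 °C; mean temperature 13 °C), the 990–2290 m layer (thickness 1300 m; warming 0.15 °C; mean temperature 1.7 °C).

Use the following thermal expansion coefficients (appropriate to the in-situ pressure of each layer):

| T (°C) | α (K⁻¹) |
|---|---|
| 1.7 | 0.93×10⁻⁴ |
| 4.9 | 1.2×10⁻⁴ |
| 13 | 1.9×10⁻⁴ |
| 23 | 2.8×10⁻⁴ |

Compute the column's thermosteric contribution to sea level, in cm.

about 29.9 cm

Layer 1 at 23 °C → α = 2.8×10⁻⁴ K⁻¹
Layer 2 at 13 °C → α = 1.9×10⁻⁴ K⁻¹
Layer 3 at 1.7 °C → α = 0.93×10⁻⁴ K⁻¹
0–250 m: 250 × 1.6 × 2.8×10⁻⁴ = 0.11200 m
250–990 m: 1.9×10⁻⁴ × 740 × 1.2 = 0.16872 m
Layer 3: 0.15 × 0.93×10⁻⁴ × 1300 = 0.018135 m
Δh = 0.11200 + 0.16872 + 0.018135 = 0.298855 m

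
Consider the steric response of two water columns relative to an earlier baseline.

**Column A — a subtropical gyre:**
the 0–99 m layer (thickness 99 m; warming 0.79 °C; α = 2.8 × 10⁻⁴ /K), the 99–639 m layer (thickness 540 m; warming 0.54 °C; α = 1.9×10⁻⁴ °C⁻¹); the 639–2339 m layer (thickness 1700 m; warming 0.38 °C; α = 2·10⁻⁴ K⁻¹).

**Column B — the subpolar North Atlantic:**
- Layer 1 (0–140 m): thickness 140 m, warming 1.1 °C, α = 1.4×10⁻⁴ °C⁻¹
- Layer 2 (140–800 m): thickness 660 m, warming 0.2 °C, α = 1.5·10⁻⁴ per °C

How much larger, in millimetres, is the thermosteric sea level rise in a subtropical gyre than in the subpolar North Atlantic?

A 0–99 m: 0.79 × 99 × 2.8×10⁻⁴ = 0.0218988 m
A Layer 2: 0.54 × 540 × 1.9×10⁻⁴ = 0.055404 m
A 1700 × 0.38 × 2×10⁻⁴ = 0.12920 m
A total: 0.2065028 m
B 0–140 m: 1.1 × 1.4×10⁻⁴ × 140 = 0.02156 m
B 0.2 × 1.5×10⁻⁴ × 660 = 0.01980 m
B total: 0.04136 m
Difference: 0.2065028 − 0.04136 = 0.1651428 m

165 mm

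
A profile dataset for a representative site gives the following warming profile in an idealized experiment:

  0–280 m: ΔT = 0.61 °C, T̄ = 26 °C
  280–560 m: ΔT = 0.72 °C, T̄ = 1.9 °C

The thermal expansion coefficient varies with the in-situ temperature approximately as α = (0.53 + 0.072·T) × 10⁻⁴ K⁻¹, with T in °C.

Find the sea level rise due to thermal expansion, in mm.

Layer 1: α = (0.53 + 0.072×26)×10⁻⁴ = 2.402×10⁻⁴ K⁻¹
Layer 2: α = (0.53 + 0.072×1.9)×10⁻⁴ = 0.6668×10⁻⁴ K⁻¹
Layer 1: 2.402×10⁻⁴ × 0.61 × 280 = 0.04102616 m
0.72 × 280 × 0.6668×10⁻⁴ = 0.013442688 m
Δh = 0.04102616 + 0.013442688 = 0.054468848 m

Δh ≈ 54.5 mm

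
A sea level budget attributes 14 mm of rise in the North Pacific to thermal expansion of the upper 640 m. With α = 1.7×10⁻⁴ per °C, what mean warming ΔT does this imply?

0.129 °C

ΔT = Δh/(αH) = 0.014 / (1.7×10⁻⁴ × 640) ≈ 0.1287 °C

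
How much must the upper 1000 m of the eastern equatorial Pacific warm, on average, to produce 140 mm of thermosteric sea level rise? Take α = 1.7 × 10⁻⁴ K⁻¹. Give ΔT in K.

ΔT ≈ 0.82 K

ΔT = Δh/(αH) = 0.14 / (1.7×10⁻⁴ × 1000) ≈ 0.8235 K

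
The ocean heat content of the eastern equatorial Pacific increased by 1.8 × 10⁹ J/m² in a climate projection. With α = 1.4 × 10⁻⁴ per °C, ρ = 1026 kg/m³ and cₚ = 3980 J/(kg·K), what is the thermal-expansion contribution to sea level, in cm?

Δh = αQ/(ρcₚ) = 1.4×10⁻⁴ × 1.8×10⁹ / (1026 × 3980) ≈ 0.061712 m

about 6.17 cm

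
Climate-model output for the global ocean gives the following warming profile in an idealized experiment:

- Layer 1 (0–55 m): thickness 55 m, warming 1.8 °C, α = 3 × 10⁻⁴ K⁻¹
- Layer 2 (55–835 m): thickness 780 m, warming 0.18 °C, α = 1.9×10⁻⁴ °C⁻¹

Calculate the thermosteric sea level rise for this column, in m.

Δh ≈ 0.0564 m

3×10⁻⁴ × 1.8 × 55 = 0.02970 m
55–835 m: 780 × 0.18 × 1.9×10⁻⁴ = 0.026676 m
Δh = 0.02970 + 0.026676 = 0.056376 m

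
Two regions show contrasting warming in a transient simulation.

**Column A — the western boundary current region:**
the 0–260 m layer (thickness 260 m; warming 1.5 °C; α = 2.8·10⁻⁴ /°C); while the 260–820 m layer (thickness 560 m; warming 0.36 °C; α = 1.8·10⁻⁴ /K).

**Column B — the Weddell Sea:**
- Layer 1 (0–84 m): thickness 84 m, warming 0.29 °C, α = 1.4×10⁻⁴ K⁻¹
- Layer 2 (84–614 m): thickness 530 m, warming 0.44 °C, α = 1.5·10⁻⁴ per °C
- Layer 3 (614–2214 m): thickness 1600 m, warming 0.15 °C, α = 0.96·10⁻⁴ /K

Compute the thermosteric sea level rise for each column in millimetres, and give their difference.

Δh_A ≈ 150 mm, Δh_B ≈ 61 mm; difference ≈ 84 mm

A 0–260 m: 260 × 1.5 × 2.8×10⁻⁴ = 0.10920 m
A Layer 2: 1.8×10⁻⁴ × 0.36 × 560 = 0.036288 m
A total: 0.145488 m
B 1.4×10⁻⁴ × 0.29 × 84 = 0.0034104 m
B 84–614 m: 0.44 × 530 × 1.5×10⁻⁴ = 0.03498 m
B Layer 3: 0.96×10⁻⁴ × 0.15 × 1600 = 0.02304 m
B total: 0.0614304 m
Difference: 0.145488 − 0.0614304 = 0.0840576 m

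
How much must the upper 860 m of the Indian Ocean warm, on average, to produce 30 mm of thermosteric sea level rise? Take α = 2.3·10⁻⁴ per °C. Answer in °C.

ΔT ≈ 0.152 °C

ΔT = Δh/(αH) = 0.03 / (2.3×10⁻⁴ × 860) ≈ 0.1517 °C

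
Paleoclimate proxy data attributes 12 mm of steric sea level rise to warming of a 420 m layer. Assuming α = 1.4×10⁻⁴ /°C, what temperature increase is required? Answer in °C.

ΔT = Δh/(αH) = 0.012 / (1.4×10⁻⁴ × 420) ≈ 0.2041 °C

about 0.204 °C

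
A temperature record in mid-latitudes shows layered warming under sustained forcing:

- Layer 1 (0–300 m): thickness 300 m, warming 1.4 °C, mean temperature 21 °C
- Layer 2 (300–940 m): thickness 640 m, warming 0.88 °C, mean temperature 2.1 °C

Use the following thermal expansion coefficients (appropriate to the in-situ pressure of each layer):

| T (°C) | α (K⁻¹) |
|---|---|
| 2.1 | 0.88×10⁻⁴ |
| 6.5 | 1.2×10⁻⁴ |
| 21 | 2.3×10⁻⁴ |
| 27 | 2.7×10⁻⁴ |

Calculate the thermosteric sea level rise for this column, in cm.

Layer 1 at 21 °C → α = 2.3×10⁻⁴ K⁻¹
Layer 2 at 2.1 °C → α = 0.88×10⁻⁴ K⁻¹
0–300 m: 300 × 1.4 × 2.3×10⁻⁴ = 0.09660 m
Layer 2: 640 × 0.88×10⁻⁴ × 0.88 = 0.0495616 m
Δh = 0.09660 + 0.0495616 = 0.1461616 m

about 14.6 cm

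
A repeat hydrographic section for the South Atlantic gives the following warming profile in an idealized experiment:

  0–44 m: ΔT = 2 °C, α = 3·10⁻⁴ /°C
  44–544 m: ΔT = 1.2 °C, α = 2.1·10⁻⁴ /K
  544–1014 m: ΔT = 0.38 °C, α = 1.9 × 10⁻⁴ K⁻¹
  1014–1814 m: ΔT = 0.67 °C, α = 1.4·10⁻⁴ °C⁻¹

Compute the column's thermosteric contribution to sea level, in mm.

261 mm

0–44 m: 3×10⁻⁴ × 44 × 2 = 0.02640 m
Layer 2: 2.1×10⁻⁴ × 1.2 × 500 = 0.12600 m
470 × 1.9×10⁻⁴ × 0.38 = 0.033934 m
1014–1814 m: 0.67 × 800 × 1.4×10⁻⁴ = 0.07504 m
Δh = 0.02640 + 0.12600 + 0.033934 + 0.07504 = 0.261374 m ≈ 261 mm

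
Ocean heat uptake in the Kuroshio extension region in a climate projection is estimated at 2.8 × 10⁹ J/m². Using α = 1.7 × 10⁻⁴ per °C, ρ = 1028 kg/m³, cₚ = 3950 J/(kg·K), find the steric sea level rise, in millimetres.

Δh = αQ/(ρcₚ) = 1.7×10⁻⁴ × 2.8×10⁹ / (1028 × 3950) ≈ 0.11722 m

117 mm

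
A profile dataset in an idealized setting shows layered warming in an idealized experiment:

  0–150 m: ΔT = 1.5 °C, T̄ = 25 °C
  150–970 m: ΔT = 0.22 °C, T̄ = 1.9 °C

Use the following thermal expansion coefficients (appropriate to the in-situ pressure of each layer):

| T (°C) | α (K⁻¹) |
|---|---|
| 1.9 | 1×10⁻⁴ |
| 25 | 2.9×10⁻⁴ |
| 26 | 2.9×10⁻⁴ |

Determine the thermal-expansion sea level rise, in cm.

Layer 1 at 25 °C → α = 2.9×10⁻⁴ K⁻¹
Layer 2 at 1.9 °C → α = 1×10⁻⁴ K⁻¹
0–150 m: 2.9×10⁻⁴ × 150 × 1.5 = 0.06525 m
Layer 2: 0.22 × 820 × 1×10⁻⁴ = 0.01804 m
Δh = 0.06525 + 0.01804 = 0.08329 m ≈ 8.33 cm

Δh = 8.33 cm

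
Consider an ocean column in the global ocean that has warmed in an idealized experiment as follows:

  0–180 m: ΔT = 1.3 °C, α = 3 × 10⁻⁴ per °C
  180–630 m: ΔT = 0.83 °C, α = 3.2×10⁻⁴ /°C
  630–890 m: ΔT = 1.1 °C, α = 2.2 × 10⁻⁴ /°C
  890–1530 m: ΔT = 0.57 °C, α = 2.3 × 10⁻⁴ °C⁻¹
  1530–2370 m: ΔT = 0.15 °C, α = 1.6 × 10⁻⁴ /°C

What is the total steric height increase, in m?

0–180 m: 3×10⁻⁴ × 1.3 × 180 = 0.07020 m
180–630 m: 450 × 3.2×10⁻⁴ × 0.83 = 0.11952 m
630–890 m: 2.2×10⁻⁴ × 1.1 × 260 = 0.06292 m
890–1530 m: 2.3×10⁻⁴ × 640 × 0.57 = 0.083904 m
1530–2370 m: 1.6×10⁻⁴ × 840 × 0.15 = 0.02016 m
Δh = 0.07020 + 0.11952 + 0.06292 + 0.083904 + 0.02016 = 0.356704 m

0.357 m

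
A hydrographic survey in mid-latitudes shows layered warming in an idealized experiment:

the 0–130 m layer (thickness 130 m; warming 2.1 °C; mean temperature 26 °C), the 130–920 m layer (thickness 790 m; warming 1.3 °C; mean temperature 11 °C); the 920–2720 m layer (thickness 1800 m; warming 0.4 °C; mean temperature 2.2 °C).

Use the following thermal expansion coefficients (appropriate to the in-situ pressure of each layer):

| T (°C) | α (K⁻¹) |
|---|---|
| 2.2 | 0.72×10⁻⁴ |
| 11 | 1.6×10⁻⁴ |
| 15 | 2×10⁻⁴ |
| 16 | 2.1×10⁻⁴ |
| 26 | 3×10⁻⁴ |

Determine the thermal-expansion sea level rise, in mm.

Δh = 300 mm

Layer 1 at 26 °C → α = 3×10⁻⁴ K⁻¹
Layer 2 at 11 °C → α = 1.6×10⁻⁴ K⁻¹
Layer 3 at 2.2 °C → α = 0.72×10⁻⁴ K⁻¹
Layer 1: 3×10⁻⁴ × 130 × 2.1 = 0.08190 m
130–920 m: 790 × 1.6×10⁻⁴ × 1.3 = 0.16432 m
0.4 × 0.72×10⁻⁴ × 1800 = 0.05184 m
Δh = 0.08190 + 0.16432 + 0.05184 = 0.29806 m ≈ 300 mm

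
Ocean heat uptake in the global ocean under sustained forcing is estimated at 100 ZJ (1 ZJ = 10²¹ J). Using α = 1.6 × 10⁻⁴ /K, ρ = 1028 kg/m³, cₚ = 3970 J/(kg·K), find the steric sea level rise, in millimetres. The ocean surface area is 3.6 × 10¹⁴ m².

Per unit area: Q = 100×10²¹ / (3.6×10¹⁴) ≈ 2.778×10⁸ J/m²
Δh = αQ/(ρcₚ) = 1.6×10⁻⁴ × 2.778×10⁸ / (1028 × 3970) ≈ 0.010891 m

10.9 mm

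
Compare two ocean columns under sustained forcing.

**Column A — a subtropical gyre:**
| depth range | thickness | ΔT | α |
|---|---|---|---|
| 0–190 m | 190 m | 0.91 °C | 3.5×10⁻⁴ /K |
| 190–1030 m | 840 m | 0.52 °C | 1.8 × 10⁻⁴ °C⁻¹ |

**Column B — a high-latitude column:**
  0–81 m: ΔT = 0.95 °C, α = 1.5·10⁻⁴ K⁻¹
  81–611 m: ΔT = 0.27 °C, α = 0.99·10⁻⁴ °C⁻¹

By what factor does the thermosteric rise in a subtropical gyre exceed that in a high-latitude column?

A Layer 1: 3.5×10⁻⁴ × 190 × 0.91 = 0.060515 m
A Layer 2: 840 × 1.8×10⁻⁴ × 0.52 = 0.078624 m
A total: 0.139139 m
B 0–81 m: 0.95 × 1.5×10⁻⁴ × 81 = 0.0115425 m
B 81–611 m: 0.99×10⁻⁴ × 530 × 0.27 = 0.0141669 m
B total: 0.0257094 m
Ratio: 0.139139 / 0.0257094 ≈ 5.412

≈ 5.41×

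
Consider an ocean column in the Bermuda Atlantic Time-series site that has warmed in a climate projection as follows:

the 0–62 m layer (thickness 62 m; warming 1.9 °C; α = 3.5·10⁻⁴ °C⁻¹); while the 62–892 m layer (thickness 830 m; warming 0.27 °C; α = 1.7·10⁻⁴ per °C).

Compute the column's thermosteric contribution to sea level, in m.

62 × 3.5×10⁻⁴ × 1.9 = 0.04123 m
Layer 2: 830 × 1.7×10⁻⁴ × 0.27 = 0.038097 m
Δh = 0.04123 + 0.038097 = 0.079327 m ≈ 0.079 m

Δh = 0.079 m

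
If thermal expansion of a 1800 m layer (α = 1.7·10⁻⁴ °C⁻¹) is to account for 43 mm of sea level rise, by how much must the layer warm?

ΔT ≈ 0.14 °C

ΔT = Δh/(αH) = 0.043 / (1.7×10⁻⁴ × 1800) ≈ 0.1405 °C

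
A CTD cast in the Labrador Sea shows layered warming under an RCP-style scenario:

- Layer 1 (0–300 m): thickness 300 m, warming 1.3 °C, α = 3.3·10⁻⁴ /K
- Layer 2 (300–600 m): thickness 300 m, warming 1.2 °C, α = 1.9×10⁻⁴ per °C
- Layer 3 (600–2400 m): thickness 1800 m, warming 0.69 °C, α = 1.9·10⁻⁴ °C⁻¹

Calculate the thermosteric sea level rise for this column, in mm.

Δh = 433 mm

300 × 3.3×10⁻⁴ × 1.3 = 0.12870 m
300–600 m: 1.2 × 1.9×10⁻⁴ × 300 = 0.06840 m
1.9×10⁻⁴ × 1800 × 0.69 = 0.23598 m
Δh = 0.12870 + 0.06840 + 0.23598 = 0.43308 m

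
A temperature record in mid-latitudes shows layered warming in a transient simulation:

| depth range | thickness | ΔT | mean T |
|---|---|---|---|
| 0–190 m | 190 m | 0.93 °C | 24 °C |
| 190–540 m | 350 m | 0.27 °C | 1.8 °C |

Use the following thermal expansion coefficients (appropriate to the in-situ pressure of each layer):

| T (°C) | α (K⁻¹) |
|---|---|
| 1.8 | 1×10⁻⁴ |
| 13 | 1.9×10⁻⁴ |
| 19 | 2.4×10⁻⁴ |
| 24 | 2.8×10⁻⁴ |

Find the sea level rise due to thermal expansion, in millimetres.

Layer 1 at 24 °C → α = 2.8×10⁻⁴ K⁻¹
Layer 2 at 1.8 °C → α = 1×10⁻⁴ K⁻¹
190 × 2.8×10⁻⁴ × 0.93 = 0.049476 m
1×10⁻⁴ × 350 × 0.27 = 0.00945 m
Δh = 0.049476 + 0.00945 = 0.058926 m ≈ 59 mm

59 mm of thermosteric rise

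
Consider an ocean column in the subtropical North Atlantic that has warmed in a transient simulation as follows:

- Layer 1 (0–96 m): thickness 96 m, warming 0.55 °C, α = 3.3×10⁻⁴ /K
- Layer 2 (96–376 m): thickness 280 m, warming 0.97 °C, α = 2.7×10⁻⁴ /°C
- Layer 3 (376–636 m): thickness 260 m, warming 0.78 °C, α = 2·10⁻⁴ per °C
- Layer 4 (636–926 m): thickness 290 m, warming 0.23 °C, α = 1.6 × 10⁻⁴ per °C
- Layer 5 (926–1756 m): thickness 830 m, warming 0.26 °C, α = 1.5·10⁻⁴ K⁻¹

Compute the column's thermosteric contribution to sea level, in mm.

Layer 1: 0.55 × 3.3×10⁻⁴ × 96 = 0.017424 m
96–376 m: 2.7×10⁻⁴ × 0.97 × 280 = 0.073332 m
Layer 3: 0.78 × 2×10⁻⁴ × 260 = 0.04056 m
1.6×10⁻⁴ × 290 × 0.23 = 0.010672 m
830 × 1.5×10⁻⁴ × 0.26 = 0.03237 m
Δh = 0.017424 + 0.073332 + 0.04056 + 0.010672 + 0.03237 = 0.174358 m

174 mm of thermosteric rise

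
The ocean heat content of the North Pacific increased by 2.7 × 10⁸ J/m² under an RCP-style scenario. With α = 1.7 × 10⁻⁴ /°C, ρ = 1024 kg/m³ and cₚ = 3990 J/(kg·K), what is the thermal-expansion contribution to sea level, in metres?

Δh = αQ/(ρcₚ) = 1.7×10⁻⁴ × 2.7×10⁸ / (1024 × 3990) ≈ 0.011234 m

about 0.0112 m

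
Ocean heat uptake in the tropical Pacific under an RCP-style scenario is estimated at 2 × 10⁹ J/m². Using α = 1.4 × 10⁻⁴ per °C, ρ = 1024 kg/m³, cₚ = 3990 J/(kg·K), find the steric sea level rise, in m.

Δh = αQ/(ρcₚ) = 1.4×10⁻⁴ × 2×10⁹ / (1024 × 3990) ≈ 0.068531 m

Δh ≈ 0.0685 m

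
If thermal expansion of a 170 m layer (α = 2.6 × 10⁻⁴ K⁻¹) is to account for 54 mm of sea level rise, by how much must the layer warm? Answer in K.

ΔT = Δh/(αH) = 0.054 / (2.6×10⁻⁴ × 170) ≈ 1.222 K

about 1.22 K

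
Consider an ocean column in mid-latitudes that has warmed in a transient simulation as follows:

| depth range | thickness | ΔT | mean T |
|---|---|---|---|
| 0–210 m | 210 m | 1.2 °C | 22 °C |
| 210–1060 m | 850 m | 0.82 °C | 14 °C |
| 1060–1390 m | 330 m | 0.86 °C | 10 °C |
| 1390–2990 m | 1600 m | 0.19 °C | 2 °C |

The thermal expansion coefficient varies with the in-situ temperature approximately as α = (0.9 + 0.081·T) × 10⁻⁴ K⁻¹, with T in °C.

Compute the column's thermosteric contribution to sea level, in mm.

290 mm

Layer 1: α = (0.9 + 0.081×22)×10⁻⁴ = 2.682×10⁻⁴ K⁻¹
Layer 2: α = (0.9 + 0.081×14)×10⁻⁴ = 2.034×10⁻⁴ K⁻¹
Layer 3: α = (0.9 + 0.081×10)×10⁻⁴ = 1.71×10⁻⁴ K⁻¹
Layer 4: α = (0.9 + 0.081×2)×10⁻⁴ = 1.062×10⁻⁴ K⁻¹
Layer 1: 2.682×10⁻⁴ × 210 × 1.2 = 0.0675864 m
Layer 2: 2.034×10⁻⁴ × 0.82 × 850 = 0.1417698 m
1060–1390 m: 1.71×10⁻⁴ × 330 × 0.86 = 0.0485298 m
1390–2990 m: 0.19 × 1600 × 1.062×10⁻⁴ = 0.0322848 m
Δh = 0.0675864 + 0.1417698 + 0.0485298 + 0.0322848 = 0.2901708 m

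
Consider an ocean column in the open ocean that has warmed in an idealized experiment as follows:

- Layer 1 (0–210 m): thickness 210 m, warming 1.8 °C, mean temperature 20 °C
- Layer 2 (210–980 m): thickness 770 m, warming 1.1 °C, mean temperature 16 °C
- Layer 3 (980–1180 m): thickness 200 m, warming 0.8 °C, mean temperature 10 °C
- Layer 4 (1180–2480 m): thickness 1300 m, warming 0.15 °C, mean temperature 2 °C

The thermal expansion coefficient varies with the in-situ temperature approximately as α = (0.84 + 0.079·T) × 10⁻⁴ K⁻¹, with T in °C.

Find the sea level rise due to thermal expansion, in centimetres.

Δh ≈ 31.5 cm

Layer 1: α = (0.84 + 0.079×20)×10⁻⁴ = 2.42×10⁻⁴ K⁻¹
Layer 2: α = (0.84 + 0.079×16)×10⁻⁴ = 2.104×10⁻⁴ K⁻¹
Layer 3: α = (0.84 + 0.079×10)×10⁻⁴ = 1.63×10⁻⁴ K⁻¹
Layer 4: α = (0.84 + 0.079×2)×10⁻⁴ = 0.998×10⁻⁴ K⁻¹
Layer 1: 2.42×10⁻⁴ × 1.8 × 210 = 0.091476 m
210–980 m: 1.1 × 2.104×10⁻⁴ × 770 = 0.1782088 m
980–1180 m: 0.8 × 200 × 1.63×10⁻⁴ = 0.02608 m
1180–2480 m: 1300 × 0.998×10⁻⁴ × 0.15 = 0.019461 m
Δh = 0.091476 + 0.1782088 + 0.02608 + 0.019461 = 0.3152258 m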